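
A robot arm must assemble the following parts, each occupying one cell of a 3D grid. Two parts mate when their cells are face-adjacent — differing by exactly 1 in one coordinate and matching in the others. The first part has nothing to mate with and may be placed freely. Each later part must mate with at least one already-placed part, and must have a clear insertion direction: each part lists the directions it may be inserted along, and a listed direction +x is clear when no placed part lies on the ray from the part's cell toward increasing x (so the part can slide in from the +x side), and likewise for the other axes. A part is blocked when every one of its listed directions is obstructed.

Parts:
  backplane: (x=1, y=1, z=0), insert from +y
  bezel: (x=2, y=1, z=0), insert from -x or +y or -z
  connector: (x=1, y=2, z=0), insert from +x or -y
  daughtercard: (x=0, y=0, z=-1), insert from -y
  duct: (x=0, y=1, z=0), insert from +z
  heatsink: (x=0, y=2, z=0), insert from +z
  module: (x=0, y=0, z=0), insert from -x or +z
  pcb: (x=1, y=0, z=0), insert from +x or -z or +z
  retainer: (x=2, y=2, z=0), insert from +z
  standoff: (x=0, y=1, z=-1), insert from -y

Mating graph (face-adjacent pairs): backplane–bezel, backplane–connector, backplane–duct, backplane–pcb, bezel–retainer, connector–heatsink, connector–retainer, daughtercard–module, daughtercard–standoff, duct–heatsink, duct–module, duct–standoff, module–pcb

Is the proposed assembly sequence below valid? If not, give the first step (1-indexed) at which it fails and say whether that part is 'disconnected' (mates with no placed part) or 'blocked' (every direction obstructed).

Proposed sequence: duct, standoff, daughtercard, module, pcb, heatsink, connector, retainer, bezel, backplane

1. duct@(0, 1, 0) [+z clear] — {duct}
2. standoff@(0, 1, -1) [-y clear] — {duct, standoff}
3. daughtercard@(0, 0, -1) [-y clear] — {daughtercard, duct, standoff}
4. module@(0, 0, 0) [-x clear] — {daughtercard, duct, module, standoff}
5. pcb@(1, 0, 0) [+x clear] — {daughtercard, duct, module, pcb, standoff}
6. heatsink@(0, 2, 0) [+z clear] — {daughtercard, duct, heatsink, module, pcb, standoff}
7. connector@(1, 2, 0) [+x clear] — {connector, daughtercard, duct, heatsink, module, pcb, standoff}
8. retainer@(2, 2, 0) [+z clear] — {connector, daughtercard, duct, heatsink, module, pcb, retainer, standoff}
9. bezel@(2, 1, 0) [-z clear] — {bezel, connector, daughtercard, duct, heatsink, module, pcb, retainer, standoff}
10. backplane@(1, 1, 0) — +y all obstructed ⇒ blocked

Invalid at step 10 (blocked)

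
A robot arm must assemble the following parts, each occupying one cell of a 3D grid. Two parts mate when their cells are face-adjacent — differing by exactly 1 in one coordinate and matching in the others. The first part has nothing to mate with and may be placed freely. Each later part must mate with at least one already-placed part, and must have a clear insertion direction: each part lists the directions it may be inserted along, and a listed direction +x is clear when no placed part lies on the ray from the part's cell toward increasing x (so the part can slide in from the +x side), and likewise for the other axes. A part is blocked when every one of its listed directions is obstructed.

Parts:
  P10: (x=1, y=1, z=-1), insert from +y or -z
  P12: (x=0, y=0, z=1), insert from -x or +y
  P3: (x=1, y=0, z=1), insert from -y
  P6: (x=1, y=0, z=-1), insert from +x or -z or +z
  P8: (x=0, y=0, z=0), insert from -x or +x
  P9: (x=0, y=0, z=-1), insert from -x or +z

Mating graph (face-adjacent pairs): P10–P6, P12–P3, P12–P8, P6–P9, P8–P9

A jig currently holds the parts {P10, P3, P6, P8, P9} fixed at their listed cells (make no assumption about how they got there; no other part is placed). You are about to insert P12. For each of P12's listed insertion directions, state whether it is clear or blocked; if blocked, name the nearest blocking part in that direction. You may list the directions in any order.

-x: ray from P12(0, 0, 1) has no placed part ⇒ clear
+y: ray from P12(0, 0, 1) has no placed part ⇒ clear

+y: clear; -x: clear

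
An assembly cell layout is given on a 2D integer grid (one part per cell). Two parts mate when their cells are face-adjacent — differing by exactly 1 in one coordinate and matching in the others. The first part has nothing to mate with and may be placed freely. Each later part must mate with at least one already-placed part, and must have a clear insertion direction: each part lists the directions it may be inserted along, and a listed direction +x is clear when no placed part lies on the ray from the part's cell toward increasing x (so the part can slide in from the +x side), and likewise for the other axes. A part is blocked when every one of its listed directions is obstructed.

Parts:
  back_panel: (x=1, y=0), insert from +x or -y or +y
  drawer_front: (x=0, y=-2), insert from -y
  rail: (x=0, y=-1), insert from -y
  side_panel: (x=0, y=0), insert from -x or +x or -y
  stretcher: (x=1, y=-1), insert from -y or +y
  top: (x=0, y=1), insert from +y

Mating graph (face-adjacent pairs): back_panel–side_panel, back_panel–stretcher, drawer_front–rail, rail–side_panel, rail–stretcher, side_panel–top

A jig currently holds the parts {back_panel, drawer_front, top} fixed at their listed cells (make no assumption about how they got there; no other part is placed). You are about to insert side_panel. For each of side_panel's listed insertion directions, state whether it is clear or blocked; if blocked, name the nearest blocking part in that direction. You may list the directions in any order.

-x: ray from side_panel(0, 0) has no placed part ⇒ clear
+x: nearest on ray is back_panel@(1, 0) ⇒ blocked
-y: nearest on ray is drawer_front@(0, -2) ⇒ blocked

+x: blocked by back_panel; -x: clear; -y: blocked by drawer_front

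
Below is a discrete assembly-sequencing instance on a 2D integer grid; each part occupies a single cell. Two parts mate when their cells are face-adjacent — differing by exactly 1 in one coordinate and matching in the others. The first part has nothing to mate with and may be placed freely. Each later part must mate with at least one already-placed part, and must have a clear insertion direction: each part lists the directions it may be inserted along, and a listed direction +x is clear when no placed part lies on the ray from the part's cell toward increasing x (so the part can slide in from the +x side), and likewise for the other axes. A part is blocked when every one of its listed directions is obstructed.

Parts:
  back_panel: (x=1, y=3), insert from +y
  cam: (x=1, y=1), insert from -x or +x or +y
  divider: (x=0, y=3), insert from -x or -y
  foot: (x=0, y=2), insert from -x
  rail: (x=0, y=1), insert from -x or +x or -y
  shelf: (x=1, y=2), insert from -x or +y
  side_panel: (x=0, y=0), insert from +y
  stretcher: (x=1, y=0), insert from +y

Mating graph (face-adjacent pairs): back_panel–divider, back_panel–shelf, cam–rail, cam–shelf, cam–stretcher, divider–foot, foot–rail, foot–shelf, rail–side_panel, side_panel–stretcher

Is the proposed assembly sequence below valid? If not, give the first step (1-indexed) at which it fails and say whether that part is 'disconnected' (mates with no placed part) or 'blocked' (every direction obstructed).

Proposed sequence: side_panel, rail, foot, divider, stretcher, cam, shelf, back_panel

Valid

1. side_panel@(0, 0) [+y clear] — {side_panel}
2. rail@(0, 1) [-x clear] — {rail, side_panel}
3. foot@(0, 2) [-x clear] — {foot, rail, side_panel}
4. divider@(0, 3) [-x clear] — {divider, foot, rail, side_panel}
5. stretcher@(1, 0) [+y clear] — {divider, foot, rail, side_panel, stretcher}
6. cam@(1, 1) [+x clear] — {cam, divider, foot, rail, side_panel, stretcher}
7. shelf@(1, 2) [+y clear] — {cam, divider, foot, rail, shelf, side_panel, stretcher}
8. back_panel@(1, 3) [+y clear] — {back_panel, cam, divider, foot, rail, shelf, side_panel, stretcher}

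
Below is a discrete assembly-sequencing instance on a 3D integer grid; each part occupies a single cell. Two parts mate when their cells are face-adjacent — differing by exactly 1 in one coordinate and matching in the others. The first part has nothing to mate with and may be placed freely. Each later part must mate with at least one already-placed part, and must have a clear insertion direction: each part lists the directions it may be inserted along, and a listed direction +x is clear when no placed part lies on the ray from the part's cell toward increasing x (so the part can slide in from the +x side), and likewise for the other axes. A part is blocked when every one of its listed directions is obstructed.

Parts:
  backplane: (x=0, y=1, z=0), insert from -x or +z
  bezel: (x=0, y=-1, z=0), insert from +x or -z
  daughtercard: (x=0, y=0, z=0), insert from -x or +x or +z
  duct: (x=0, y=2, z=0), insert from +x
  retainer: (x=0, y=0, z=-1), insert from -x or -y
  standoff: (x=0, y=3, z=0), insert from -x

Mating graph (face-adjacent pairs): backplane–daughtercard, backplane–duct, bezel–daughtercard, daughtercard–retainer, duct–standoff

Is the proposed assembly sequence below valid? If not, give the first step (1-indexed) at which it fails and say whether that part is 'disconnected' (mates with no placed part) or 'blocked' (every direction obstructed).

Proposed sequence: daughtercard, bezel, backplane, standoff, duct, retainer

Invalid at step 4 (disconnected)

1. daughtercard@(0, 0, 0) [-x clear] — {daughtercard}
2. bezel@(0, -1, 0) [+x clear] — {bezel, daughtercard}
3. backplane@(0, 1, 0) [-x clear] — {backplane, bezel, daughtercard}
4. standoff@(0, 3, 0) — no placed neighbour ⇒ disconnected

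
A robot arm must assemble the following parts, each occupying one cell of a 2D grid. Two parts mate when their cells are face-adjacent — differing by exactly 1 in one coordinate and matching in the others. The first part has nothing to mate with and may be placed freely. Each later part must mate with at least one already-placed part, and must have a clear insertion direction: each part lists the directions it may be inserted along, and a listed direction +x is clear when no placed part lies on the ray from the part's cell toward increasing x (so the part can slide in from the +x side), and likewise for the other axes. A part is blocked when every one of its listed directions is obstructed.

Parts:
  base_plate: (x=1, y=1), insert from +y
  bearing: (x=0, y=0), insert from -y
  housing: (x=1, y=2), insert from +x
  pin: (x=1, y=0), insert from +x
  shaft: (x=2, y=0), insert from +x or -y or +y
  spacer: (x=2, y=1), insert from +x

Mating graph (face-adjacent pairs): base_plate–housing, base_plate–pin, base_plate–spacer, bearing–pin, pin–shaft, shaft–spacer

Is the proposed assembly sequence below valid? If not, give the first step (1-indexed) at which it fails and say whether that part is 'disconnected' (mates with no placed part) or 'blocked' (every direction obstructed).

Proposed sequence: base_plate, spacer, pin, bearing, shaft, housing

Valid

1. base_plate@(1, 1) [+y clear] — {base_plate}
2. spacer@(2, 1) [+x clear] — {base_plate, spacer}
3. pin@(1, 0) [+x clear] — {base_plate, pin, spacer}
4. bearing@(0, 0) [-y clear] — {base_plate, bearing, pin, spacer}
5. shaft@(2, 0) [+x clear] — {base_plate, bearing, pin, shaft, spacer}
6. housing@(1, 2) [+x clear] — {base_plate, bearing, housing, pin, shaft, spacer}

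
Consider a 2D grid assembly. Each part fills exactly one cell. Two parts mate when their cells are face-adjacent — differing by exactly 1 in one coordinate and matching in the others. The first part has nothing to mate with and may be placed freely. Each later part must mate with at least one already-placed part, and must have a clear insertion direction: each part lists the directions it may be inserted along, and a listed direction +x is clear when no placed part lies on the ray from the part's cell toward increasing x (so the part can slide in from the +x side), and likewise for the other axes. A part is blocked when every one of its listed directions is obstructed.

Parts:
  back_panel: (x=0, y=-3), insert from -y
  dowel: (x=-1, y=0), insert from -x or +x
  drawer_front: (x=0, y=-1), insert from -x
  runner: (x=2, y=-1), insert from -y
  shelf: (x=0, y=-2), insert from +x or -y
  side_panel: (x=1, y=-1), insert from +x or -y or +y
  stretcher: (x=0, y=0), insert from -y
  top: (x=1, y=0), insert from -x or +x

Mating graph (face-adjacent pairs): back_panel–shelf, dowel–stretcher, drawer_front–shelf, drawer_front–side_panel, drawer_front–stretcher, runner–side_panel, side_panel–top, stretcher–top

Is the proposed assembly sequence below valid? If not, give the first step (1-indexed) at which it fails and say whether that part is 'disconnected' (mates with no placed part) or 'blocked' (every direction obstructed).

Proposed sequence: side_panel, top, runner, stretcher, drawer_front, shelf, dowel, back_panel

1. side_panel@(1, -1) [+x clear] — {side_panel}
2. top@(1, 0) [-x clear] — {side_panel, top}
3. runner@(2, -1) [-y clear] — {runner, side_panel, top}
4. stretcher@(0, 0) [-y clear] — {runner, side_panel, stretcher, top}
5. drawer_front@(0, -1) [-x clear] — {drawer_front, runner, side_panel, stretcher, top}
6. shelf@(0, -2) [+x clear] — {drawer_front, runner, shelf, side_panel, stretcher, top}
7. dowel@(-1, 0) [-x clear] — {dowel, drawer_front, runner, shelf, side_panel, stretcher, top}
8. back_panel@(0, -3) [-y clear] — {back_panel, dowel, drawer_front, runner, shelf, side_panel, stretcher, top}

Valid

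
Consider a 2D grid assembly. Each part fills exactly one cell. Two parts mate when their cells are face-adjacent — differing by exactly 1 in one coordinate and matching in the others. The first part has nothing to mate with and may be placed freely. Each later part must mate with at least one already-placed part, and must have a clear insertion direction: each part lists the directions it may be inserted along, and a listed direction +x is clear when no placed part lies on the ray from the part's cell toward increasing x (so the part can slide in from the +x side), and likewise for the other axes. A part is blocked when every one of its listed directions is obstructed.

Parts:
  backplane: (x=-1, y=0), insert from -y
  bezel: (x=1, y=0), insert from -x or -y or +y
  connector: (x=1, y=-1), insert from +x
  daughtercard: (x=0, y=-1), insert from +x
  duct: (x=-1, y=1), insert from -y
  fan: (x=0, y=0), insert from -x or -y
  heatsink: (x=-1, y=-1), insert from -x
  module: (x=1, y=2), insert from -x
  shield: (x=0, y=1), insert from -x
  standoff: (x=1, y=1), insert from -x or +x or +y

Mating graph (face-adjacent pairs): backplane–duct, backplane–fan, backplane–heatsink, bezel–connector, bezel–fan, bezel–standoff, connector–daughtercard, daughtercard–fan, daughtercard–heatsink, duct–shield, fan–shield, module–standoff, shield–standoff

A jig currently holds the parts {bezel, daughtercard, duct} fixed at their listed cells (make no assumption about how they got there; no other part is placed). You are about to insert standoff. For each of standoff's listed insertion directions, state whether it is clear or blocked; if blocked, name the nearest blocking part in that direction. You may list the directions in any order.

-x: nearest on ray is duct@(-1, 1) ⇒ blocked
+x: ray from standoff(1, 1) has no placed part ⇒ clear
+y: ray from standoff(1, 1) has no placed part ⇒ clear

+x: clear; +y: clear; -x: blocked by duct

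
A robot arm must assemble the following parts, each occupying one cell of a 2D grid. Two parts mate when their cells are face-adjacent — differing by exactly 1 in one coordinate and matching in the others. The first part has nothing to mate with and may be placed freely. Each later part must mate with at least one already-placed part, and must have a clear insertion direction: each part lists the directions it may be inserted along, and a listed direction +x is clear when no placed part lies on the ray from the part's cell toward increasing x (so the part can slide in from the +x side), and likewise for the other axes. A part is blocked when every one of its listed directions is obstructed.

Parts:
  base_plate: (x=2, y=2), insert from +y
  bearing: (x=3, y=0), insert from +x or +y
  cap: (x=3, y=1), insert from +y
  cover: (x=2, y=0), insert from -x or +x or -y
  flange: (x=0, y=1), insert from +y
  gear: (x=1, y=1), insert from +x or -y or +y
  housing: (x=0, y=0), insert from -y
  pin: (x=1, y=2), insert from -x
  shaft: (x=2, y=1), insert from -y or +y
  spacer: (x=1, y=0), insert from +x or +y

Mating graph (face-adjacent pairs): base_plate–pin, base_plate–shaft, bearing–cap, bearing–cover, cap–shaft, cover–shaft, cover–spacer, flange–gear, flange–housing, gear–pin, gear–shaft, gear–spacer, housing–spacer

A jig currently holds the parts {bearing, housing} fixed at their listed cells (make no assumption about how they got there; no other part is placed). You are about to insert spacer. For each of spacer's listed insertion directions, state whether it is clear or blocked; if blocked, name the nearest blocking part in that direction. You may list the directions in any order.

+x: blocked by bearing; +y: clear

+x: nearest on ray is bearing@(3, 0) ⇒ blocked
+y: ray from spacer(1, 0) has no placed part ⇒ clear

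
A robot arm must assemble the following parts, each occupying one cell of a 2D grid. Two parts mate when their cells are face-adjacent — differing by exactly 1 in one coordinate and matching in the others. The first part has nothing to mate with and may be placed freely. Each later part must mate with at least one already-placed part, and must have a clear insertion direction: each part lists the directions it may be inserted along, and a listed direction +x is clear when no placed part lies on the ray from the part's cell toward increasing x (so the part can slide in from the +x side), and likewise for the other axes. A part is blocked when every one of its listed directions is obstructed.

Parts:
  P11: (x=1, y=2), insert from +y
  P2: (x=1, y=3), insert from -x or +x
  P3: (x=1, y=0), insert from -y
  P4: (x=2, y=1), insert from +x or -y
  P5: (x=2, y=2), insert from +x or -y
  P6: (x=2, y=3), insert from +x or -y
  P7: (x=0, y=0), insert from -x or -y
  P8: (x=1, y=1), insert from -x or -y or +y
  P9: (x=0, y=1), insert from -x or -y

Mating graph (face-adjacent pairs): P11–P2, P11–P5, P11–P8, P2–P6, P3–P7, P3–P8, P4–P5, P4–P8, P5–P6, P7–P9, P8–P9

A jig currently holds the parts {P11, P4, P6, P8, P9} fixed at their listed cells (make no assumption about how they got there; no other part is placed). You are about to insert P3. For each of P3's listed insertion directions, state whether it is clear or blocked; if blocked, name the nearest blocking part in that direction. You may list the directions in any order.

-y: clear

-y: ray from P3(1, 0) has no placed part ⇒ clear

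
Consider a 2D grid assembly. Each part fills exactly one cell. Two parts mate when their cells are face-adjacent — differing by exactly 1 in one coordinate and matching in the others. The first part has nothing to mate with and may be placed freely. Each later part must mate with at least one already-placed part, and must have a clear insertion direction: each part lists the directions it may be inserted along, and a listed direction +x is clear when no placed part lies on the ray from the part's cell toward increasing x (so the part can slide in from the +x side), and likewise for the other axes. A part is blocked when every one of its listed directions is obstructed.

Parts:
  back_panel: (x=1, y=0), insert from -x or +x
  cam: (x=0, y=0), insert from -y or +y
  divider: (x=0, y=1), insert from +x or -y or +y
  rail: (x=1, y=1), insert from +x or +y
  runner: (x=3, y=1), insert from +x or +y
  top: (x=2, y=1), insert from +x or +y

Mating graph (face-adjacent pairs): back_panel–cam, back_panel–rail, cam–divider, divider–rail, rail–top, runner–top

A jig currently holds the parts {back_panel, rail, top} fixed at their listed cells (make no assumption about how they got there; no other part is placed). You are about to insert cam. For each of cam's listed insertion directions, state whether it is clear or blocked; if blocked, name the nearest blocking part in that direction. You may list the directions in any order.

+y: clear; -y: clear

-y: ray from cam(0, 0) has no placed part ⇒ clear
+y: ray from cam(0, 0) has no placed part ⇒ clear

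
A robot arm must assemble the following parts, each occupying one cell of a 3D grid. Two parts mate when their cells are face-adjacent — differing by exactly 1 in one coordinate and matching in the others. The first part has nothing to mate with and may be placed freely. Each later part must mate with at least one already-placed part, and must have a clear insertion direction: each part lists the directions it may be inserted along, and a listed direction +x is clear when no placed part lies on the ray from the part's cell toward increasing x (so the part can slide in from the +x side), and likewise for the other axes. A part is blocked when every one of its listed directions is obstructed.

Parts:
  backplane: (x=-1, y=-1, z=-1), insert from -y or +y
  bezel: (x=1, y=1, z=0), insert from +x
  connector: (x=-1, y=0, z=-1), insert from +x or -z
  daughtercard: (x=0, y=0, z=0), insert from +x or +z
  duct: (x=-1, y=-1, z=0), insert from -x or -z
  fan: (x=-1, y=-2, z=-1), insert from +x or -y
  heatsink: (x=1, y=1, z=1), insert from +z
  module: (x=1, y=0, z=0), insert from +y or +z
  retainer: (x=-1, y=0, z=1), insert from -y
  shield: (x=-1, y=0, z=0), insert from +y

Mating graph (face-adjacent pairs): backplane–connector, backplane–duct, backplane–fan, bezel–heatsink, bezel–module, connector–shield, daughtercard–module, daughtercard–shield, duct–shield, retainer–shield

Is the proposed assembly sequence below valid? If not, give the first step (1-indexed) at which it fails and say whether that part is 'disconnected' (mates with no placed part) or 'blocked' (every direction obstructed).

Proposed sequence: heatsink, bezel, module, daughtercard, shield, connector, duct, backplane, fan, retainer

Valid

1. heatsink@(1, 1, 1) [+z clear] — {heatsink}
2. bezel@(1, 1, 0) [+x clear] — {bezel, heatsink}
3. module@(1, 0, 0) [+z clear] — {bezel, heatsink, module}
4. daughtercard@(0, 0, 0) [+z clear] — {bezel, daughtercard, heatsink, module}
5. shield@(-1, 0, 0) [+y clear] — {bezel, daughtercard, heatsink, module, shield}
6. connector@(-1, 0, -1) [+x clear] — {bezel, connector, daughtercard, heatsink, module, shield}
7. duct@(-1, -1, 0) [-x clear] — {bezel, connector, daughtercard, duct, heatsink, module, shield}
8. backplane@(-1, -1, -1) [-y clear] — {backplane, bezel, connector, daughtercard, duct, heatsink, module, shield}
9. fan@(-1, -2, -1) [+x clear] — {backplane, bezel, connector, daughtercard, duct, fan, heatsink, module, shield}
10. retainer@(-1, 0, 1) [-y clear] — {backplane, bezel, connector, daughtercard, duct, fan, heatsink, module, retainer, shield}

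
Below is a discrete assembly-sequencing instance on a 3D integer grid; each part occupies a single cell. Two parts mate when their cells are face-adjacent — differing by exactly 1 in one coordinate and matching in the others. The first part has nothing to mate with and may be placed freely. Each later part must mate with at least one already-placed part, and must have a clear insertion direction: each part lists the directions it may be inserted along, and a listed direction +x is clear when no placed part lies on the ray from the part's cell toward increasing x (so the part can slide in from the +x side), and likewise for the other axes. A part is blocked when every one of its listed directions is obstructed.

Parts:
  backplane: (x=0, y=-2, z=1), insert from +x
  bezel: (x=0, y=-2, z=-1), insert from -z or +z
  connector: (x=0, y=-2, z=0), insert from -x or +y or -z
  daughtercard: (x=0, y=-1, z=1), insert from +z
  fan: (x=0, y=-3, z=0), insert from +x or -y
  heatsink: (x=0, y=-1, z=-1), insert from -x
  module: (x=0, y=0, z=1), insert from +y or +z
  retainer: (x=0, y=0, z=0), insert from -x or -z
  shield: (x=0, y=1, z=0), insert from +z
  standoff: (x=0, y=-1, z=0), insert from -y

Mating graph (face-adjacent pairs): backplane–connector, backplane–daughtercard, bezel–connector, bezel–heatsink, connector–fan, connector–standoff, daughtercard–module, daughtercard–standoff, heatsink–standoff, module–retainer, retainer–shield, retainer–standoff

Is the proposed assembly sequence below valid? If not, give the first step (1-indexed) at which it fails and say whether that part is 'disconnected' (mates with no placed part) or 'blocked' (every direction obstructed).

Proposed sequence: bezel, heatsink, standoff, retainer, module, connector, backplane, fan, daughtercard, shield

1. bezel@(0, -2, -1) [-z clear] — {bezel}
2. heatsink@(0, -1, -1) [-x clear] — {bezel, heatsink}
3. standoff@(0, -1, 0) [-y clear] — {bezel, heatsink, standoff}
4. retainer@(0, 0, 0) [-x clear] — {bezel, heatsink, retainer, standoff}
5. module@(0, 0, 1) [+y clear] — {bezel, heatsink, module, retainer, standoff}
6. connector@(0, -2, 0) [-x clear] — {bezel, connector, heatsink, module, retainer, standoff}
7. backplane@(0, -2, 1) [+x clear] — {backplane, bezel, connector, heatsink, module, retainer, standoff}
8. fan@(0, -3, 0) [+x clear] — {backplane, bezel, connector, fan, heatsink, module, retainer, standoff}
9. daughtercard@(0, -1, 1) [+z clear] — {backplane, bezel, connector, daughtercard, fan, heatsink, module, retainer, standoff}
10. shield@(0, 1, 0) [+z clear] — {backplane, bezel, connector, daughtercard, fan, heatsink, module, retainer, shield, standoff}

Valid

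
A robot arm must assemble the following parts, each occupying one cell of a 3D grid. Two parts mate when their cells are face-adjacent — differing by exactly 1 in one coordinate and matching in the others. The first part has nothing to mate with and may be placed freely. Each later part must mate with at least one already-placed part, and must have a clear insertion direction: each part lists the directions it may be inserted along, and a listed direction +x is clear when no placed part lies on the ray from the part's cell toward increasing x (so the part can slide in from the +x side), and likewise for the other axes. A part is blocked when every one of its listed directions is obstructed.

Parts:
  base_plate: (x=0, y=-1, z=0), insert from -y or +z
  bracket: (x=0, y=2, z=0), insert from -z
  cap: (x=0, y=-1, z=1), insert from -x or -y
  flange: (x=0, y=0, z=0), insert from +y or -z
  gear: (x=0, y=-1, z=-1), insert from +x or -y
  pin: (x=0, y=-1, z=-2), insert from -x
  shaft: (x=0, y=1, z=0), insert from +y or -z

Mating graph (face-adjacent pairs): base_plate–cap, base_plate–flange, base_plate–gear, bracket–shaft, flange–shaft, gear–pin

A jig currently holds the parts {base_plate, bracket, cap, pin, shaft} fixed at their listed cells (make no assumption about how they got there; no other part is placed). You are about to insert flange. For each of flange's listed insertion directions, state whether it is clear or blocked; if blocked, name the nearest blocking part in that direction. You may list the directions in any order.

+y: nearest on ray is shaft@(0, 1, 0) ⇒ blocked
-z: ray from flange(0, 0, 0) has no placed part ⇒ clear

+y: blocked by shaft; -z: clear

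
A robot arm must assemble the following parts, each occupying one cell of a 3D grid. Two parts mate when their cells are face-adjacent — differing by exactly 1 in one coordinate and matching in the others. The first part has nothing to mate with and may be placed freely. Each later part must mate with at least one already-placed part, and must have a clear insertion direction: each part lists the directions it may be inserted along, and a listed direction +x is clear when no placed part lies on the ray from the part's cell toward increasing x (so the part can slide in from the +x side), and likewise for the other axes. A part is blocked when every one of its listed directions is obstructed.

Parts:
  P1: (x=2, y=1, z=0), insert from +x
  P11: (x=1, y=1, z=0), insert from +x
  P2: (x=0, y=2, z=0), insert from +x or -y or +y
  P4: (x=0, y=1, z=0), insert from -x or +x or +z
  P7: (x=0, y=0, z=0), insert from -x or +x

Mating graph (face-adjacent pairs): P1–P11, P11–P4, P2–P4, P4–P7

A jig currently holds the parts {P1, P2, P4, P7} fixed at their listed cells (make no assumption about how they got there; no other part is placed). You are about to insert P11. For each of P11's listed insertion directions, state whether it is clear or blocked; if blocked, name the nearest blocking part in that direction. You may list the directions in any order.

+x: blocked by P1

+x: nearest on ray is P1@(2, 1, 0) ⇒ blocked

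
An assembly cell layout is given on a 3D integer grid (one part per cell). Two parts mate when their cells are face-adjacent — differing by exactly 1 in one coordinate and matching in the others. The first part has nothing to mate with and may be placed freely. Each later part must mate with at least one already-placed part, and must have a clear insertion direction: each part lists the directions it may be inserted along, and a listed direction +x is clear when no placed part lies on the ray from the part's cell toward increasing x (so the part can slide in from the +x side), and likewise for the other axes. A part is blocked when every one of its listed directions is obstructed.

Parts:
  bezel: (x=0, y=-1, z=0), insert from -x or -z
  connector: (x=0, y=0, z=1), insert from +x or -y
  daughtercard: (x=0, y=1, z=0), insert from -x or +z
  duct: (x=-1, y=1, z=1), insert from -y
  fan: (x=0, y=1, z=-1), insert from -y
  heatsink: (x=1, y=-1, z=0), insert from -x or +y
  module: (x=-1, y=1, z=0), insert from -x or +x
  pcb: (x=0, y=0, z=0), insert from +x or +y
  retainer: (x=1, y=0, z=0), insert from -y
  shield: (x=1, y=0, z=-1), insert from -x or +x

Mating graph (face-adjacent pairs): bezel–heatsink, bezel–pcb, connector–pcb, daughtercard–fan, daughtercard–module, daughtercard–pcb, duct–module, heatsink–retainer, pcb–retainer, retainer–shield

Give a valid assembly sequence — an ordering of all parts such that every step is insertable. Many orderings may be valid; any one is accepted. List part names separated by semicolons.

1. duct@(-1, 1, 1) [-y clear] — {duct}
2. module@(-1, 1, 0) [-x clear] — {duct, module}
3. daughtercard@(0, 1, 0) [+z clear] — {daughtercard, duct, module}
4. fan@(0, 1, -1) [-y clear] — {daughtercard, duct, fan, module}
5. pcb@(0, 0, 0) [+x clear] — {daughtercard, duct, fan, module, pcb}
6. connector@(0, 0, 1) [+x clear] — {connector, daughtercard, duct, fan, module, pcb}
7. retainer@(1, 0, 0) [-y clear] — {connector, daughtercard, duct, fan, module, pcb, retainer}
8. shield@(1, 0, -1) [-x clear] — {connector, daughtercard, duct, fan, module, pcb, retainer, shield}
9. heatsink@(1, -1, 0) [-x clear] — {connector, daughtercard, duct, fan, heatsink, module, pcb, retainer, shield}
10. bezel@(0, -1, 0) [-x clear] — {bezel, connector, daughtercard, duct, fan, heatsink, module, pcb, retainer, shield}

duct; module; daughtercard; fan; pcb; connector; retainer; shield; heatsink; bezel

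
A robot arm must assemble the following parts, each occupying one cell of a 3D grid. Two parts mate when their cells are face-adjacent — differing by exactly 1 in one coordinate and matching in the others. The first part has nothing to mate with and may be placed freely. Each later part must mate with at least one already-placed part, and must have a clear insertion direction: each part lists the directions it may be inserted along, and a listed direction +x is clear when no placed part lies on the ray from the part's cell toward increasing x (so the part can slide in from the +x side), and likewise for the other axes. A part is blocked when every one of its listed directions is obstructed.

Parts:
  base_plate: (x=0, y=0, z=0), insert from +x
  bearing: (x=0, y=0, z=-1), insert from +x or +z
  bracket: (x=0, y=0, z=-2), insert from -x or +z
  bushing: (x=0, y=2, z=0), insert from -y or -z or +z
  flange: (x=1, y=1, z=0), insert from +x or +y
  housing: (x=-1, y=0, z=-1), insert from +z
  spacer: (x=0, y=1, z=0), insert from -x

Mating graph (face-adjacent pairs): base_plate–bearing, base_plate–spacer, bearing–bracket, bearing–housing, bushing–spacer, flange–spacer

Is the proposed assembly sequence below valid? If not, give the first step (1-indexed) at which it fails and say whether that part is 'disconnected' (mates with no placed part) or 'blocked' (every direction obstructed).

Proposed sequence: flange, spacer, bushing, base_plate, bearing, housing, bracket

1. flange@(1, 1, 0) [+x clear] — {flange}
2. spacer@(0, 1, 0) [-x clear] — {flange, spacer}
3. bushing@(0, 2, 0) [-z clear] — {bushing, flange, spacer}
4. base_plate@(0, 0, 0) [+x clear] — {base_plate, bushing, flange, spacer}
5. bearing@(0, 0, -1) [+x clear] — {base_plate, bearing, bushing, flange, spacer}
6. housing@(-1, 0, -1) [+z clear] — {base_plate, bearing, bushing, flange, housing, spacer}
7. bracket@(0, 0, -2) [-x clear] — {base_plate, bearing, bracket, bushing, flange, housing, spacer}

Valid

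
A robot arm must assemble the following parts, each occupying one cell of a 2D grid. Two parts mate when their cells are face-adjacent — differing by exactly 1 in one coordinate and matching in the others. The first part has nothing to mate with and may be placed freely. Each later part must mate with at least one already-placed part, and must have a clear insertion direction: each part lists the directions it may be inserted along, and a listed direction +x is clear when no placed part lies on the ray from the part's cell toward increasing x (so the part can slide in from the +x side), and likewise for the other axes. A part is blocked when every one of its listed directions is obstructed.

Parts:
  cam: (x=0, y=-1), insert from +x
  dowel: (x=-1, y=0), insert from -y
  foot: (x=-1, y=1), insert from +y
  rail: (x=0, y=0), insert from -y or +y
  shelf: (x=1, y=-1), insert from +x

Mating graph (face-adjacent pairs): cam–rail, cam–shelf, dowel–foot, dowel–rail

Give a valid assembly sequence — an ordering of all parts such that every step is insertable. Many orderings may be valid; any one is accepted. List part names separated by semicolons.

1. dowel@(-1, 0) [-y clear] — {dowel}
2. rail@(0, 0) [-y clear] — {dowel, rail}
3. cam@(0, -1) [+x clear] — {cam, dowel, rail}
4. shelf@(1, -1) [+x clear] — {cam, dowel, rail, shelf}
5. foot@(-1, 1) [+y clear] — {cam, dowel, foot, rail, shelf}

dowel; rail; cam; shelf; foot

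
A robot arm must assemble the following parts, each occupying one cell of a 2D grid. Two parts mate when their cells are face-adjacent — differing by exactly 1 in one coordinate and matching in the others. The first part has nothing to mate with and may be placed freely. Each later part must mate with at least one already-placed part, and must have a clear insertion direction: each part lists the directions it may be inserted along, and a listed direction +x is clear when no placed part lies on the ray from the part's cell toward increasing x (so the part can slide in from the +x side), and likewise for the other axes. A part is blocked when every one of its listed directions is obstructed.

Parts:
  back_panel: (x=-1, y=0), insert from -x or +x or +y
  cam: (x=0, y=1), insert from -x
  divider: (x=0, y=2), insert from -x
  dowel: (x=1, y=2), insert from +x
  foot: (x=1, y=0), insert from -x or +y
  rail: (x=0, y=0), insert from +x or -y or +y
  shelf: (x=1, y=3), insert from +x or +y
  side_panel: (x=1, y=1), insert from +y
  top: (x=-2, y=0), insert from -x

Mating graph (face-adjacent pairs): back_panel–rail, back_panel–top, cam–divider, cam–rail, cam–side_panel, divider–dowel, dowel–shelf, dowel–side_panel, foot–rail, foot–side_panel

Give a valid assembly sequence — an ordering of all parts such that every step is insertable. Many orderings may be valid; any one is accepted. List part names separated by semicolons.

1. cam@(0, 1) [-x clear] — {cam}
2. divider@(0, 2) [-x clear] — {cam, divider}
3. rail@(0, 0) [+x clear] — {cam, divider, rail}
4. foot@(1, 0) [+y clear] — {cam, divider, foot, rail}
5. back_panel@(-1, 0) [-x clear] — {back_panel, cam, divider, foot, rail}
6. top@(-2, 0) [-x clear] — {back_panel, cam, divider, foot, rail, top}
7. side_panel@(1, 1) [+y clear] — {back_panel, cam, divider, foot, rail, side_panel, top}
8. dowel@(1, 2) [+x clear] — {back_panel, cam, divider, dowel, foot, rail, side_panel, top}
9. shelf@(1, 3) [+x clear] — {back_panel, cam, divider, dowel, foot, rail, shelf, side_panel, top}

cam; divider; rail; foot; back_panel; top; side_panel; dowel; shelf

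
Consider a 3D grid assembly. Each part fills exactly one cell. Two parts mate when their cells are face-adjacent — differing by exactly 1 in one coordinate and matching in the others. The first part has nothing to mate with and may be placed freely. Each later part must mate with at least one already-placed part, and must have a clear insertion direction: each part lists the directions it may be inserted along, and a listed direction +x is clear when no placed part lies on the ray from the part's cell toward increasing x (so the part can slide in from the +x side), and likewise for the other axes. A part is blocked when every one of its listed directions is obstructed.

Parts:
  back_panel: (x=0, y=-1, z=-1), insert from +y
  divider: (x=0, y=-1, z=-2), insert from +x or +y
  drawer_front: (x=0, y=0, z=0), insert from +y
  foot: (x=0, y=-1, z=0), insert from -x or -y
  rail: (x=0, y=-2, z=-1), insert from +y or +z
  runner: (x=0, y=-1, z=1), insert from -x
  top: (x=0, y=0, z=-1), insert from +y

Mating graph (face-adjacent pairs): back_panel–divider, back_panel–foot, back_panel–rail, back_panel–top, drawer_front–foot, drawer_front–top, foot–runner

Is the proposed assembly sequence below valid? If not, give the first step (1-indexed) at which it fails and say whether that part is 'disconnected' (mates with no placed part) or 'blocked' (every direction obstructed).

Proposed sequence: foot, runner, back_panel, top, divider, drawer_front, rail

Valid

1. foot@(0, -1, 0) [-x clear] — {foot}
2. runner@(0, -1, 1) [-x clear] — {foot, runner}
3. back_panel@(0, -1, -1) [+y clear] — {back_panel, foot, runner}
4. top@(0, 0, -1) [+y clear] — {back_panel, foot, runner, top}
5. divider@(0, -1, -2) [+x clear] — {back_panel, divider, foot, runner, top}
6. drawer_front@(0, 0, 0) [+y clear] — {back_panel, divider, drawer_front, foot, runner, top}
7. rail@(0, -2, -1) [+z clear] — {back_panel, divider, drawer_front, foot, rail, runner, top}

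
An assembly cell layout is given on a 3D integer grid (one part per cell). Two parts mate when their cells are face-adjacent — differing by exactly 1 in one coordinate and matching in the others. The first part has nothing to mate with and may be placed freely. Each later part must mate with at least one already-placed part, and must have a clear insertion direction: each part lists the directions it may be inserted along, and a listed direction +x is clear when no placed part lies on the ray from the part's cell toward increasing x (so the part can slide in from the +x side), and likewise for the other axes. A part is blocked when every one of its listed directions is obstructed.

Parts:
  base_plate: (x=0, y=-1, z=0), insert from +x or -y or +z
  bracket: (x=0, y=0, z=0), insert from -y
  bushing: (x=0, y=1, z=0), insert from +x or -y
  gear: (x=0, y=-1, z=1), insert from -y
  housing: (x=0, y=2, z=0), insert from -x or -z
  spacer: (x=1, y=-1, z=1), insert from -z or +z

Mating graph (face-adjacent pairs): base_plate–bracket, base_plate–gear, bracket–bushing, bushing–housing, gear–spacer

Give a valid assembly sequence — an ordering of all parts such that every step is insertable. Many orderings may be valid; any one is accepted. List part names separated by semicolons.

1. housing@(0, 2, 0) [-x clear] — {housing}
2. bushing@(0, 1, 0) [+x clear] — {bushing, housing}
3. bracket@(0, 0, 0) [-y clear] — {bracket, bushing, housing}
4. base_plate@(0, -1, 0) [+x clear] — {base_plate, bracket, bushing, housing}
5. gear@(0, -1, 1) [-y clear] — {base_plate, bracket, bushing, gear, housing}
6. spacer@(1, -1, 1) [-z clear] — {base_plate, bracket, bushing, gear, housing, spacer}

housing; bushing; bracket; base_plate; gear; spacer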